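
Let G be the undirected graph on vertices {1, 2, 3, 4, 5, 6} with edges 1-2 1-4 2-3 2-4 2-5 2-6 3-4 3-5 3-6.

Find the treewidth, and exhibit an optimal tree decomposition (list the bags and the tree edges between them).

Treewidth 2.
Bags: B1 = {1, 2, 4}  B2 = {2, 3, 4}  B3 = {2, 3, 5}  B4 = {2, 3, 6}
Tree: B1–B2, B2–B3, B3–B4

Each bag holds 3 vertices, so the decomposition has width 2, which upper-bounds the treewidth. On the other hand G contains the 3-clique {1, 2, 4}. A clique must lie in a single bag of any decomposition, so no decomposition can have width below 2. Combining the bounds, tw(G) = 2.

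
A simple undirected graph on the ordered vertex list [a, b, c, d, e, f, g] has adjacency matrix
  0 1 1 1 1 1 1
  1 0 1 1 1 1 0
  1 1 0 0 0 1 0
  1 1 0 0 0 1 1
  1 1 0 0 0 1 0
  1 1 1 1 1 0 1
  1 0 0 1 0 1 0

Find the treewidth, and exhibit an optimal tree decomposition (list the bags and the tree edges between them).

Treewidth 3.
One such decomposition:
Bags: B1 = {a, b, c, f}  B2 = {a, b, e, f}  B3 = {a, b, d, f}  B4 = {a, d, f, g}
Tree: B1–B2, B1–B3, B3–B4

The largest bag has 4 vertices, giving width 3; this decomposition certifies tw(G) ≤ 3. Conversely, {a, d, f, g} is a clique of size 4, and the vertices of any clique must share a bag in every tree decomposition; so some bag has ≥ 4 vertices and tw(G) ≥ 3. Combining the bounds, tw(G) = 3.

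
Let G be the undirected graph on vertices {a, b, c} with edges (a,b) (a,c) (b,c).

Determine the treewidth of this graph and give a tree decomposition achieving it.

Treewidth 2.
Bags: B1 = {a, b, c}
Tree: (single bag)

A single bag containing all 3 vertices is trivially a valid decomposition of width 2. For the lower bound, the 3 vertices {a, b, c} are pairwise adjacent, and any tree decomposition puts a clique entirely inside one bag — forcing width ≥ 2. Therefore the treewidth is 2.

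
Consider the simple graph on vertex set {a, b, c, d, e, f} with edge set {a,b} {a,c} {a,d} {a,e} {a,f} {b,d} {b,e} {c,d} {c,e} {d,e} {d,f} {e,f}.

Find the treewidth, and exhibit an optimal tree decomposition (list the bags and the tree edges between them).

Treewidth 3.
One such decomposition:
Bags: B1 = {a, c, d, e}  B2 = {a, b, d, e}  B3 = {a, d, e, f}
Tree: B1–B2, B2–B3

The largest bag has 4 vertices, giving width 3; this decomposition certifies tw(G) ≤ 3. For the lower bound, the 4 vertices {a, c, d, e} are pairwise adjacent, and any tree decomposition puts a clique entirely inside one bag — forcing width ≥ 3. The upper and lower bounds meet at 3, so that is the treewidth.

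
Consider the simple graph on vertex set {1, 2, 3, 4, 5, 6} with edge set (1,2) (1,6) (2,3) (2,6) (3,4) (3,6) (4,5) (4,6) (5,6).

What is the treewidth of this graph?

A width-2 tree decomposition is:
Bags: B1 = {4, 5, 6}  B2 = {3, 4, 6}  B3 = {2, 3, 6}  B4 = {1, 2, 6}
Tree: B1–B2, B2–B3, B3–B4
Every bag has size at most 3, so the width is 3 − 1 = 2 and tw(G) ≤ 2. On the other hand G contains the 3-clique {1, 2, 6}. A clique must lie in a single bag of any decomposition, so no decomposition can have width below 2. The upper and lower bounds meet at 2, so that is the treewidth.

2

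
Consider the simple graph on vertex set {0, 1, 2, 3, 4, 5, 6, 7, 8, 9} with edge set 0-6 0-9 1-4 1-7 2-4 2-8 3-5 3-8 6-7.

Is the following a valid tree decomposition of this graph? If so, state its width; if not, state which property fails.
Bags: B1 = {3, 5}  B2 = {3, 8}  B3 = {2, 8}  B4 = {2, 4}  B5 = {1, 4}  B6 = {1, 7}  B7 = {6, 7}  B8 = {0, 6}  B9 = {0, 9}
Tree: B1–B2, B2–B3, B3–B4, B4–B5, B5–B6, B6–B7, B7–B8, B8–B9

Yes; width 1.

Vertex coverage: the bags together contain {0, 1, 2, 3, 4, 5, 6, 7, 8, 9}, the full vertex set. Edge coverage: each edge of G has both endpoints in at least one bag. Running intersection: for every vertex, the bags containing it form a connected subtree. All three properties hold, so this is a valid tree decomposition of width max|bag| − 1 = 1, and hence tw(G) ≤ 1.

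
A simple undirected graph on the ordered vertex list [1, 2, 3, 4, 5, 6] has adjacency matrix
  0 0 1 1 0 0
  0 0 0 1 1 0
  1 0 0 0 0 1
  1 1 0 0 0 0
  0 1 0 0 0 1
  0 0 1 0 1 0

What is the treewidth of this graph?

A width-2 tree decomposition is:
Bags: B1 = {2, 5, 6}  B2 = {2, 4, 6}  B3 = {1, 4, 6}  B4 = {1, 3, 6}
Tree: B1–B2, B2–B3, B3–B4
Every bag has size at most 3, so the width is 3 − 1 = 2 and tw(G) ≤ 2. Since 6–5–2–4–1–3–6 is a cycle in G, G is not acyclic. Forests are exactly the graphs of treewidth ≤ 1, so tw(G) ≥ 2. Hence tw(G) = 2 exactly.

2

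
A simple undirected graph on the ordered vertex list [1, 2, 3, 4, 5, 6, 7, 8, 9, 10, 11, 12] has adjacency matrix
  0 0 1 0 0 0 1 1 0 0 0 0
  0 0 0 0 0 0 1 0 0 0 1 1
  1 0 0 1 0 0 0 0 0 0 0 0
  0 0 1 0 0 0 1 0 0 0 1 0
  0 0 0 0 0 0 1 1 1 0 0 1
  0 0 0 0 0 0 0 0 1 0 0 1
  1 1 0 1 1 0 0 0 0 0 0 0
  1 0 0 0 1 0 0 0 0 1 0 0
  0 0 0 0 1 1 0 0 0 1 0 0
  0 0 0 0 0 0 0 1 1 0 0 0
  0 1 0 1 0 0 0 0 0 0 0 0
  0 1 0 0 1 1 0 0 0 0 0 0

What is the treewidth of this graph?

A width-3 tree decomposition is:
Bags: B1 = {1, 3, 4, 11}  B2 = {1, 4, 7, 11}  B3 = {1, 2, 7, 11}  B4 = {1, 2, 7, 8}  B5 = {2, 5, 7, 8}  B6 = {2, 5, 8, 12}  B7 = {5, 8, 10, 12}  B8 = {5, 9, 10, 12}  B9 = {6, 9, 10, 12}
Tree: B1–B2, B2–B3, B3–B4, B4–B5, B5–B6, B6–B7, B7–B8, B8–B9
Each bag holds 4 vertices, so the decomposition has width 3, which upper-bounds the treewidth. For the lower bound: the 4 vertex sets {3,4,11}, {1}, {7}, {2,5,8,12} are disjoint, each induces a connected subgraph, and every pair is joined by at least one edge of G. Contracting each set to a single vertex therefore yields K_{4} as a minor, and since treewidth is minor-monotone, tw(G) ≥ tw(K_{4}) = 3. Therefore the treewidth is 3.

3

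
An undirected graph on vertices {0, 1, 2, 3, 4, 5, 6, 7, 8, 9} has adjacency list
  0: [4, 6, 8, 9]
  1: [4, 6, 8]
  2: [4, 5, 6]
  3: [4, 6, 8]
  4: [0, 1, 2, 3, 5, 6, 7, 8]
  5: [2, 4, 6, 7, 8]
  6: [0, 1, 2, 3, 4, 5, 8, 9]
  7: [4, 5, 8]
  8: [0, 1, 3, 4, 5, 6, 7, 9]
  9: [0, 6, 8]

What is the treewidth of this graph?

3

A width-3 tree decomposition is:
Bags: B1 = {1, 4, 6, 8}  B2 = {0, 4, 6, 8}  B3 = {4, 5, 6, 8}  B4 = {4, 5, 7, 8}  B5 = {0, 6, 8, 9}  B6 = {2, 4, 5, 6}  B7 = {3, 4, 6, 8}
Tree: B1–B2, B2–B3, B3–B4, B2–B5, B3–B6, B2–B7
The largest bag has 4 vertices, giving width 3; this decomposition certifies tw(G) ≤ 3. Conversely, {0, 6, 8, 9} is a clique of size 4, and the vertices of any clique must share a bag in every tree decomposition; so some bag has ≥ 4 vertices and tw(G) ≥ 3. The upper and lower bounds meet at 3, so that is the treewidth.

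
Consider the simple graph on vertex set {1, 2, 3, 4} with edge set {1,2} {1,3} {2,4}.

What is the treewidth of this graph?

A width-1 tree decomposition is:
Bags: B1 = {2, 4}  B2 = {1, 2}  B3 = {1, 3}
Tree: B1–B2, B2–B3
Every bag has size at most 2, so the width is 2 − 1 = 1 and tw(G) ≤ 1. Since G has at least one edge (e.g. 4–2), it is not an edgeless graph, so tw(G) ≥ 1. Hence tw(G) = 1 exactly.

1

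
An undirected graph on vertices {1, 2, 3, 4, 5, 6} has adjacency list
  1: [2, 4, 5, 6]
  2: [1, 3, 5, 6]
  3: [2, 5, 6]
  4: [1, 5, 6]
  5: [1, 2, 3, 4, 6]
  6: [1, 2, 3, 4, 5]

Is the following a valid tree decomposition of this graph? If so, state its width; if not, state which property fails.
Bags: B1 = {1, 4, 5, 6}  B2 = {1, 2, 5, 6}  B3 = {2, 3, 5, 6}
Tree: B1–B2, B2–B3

Yes; width 3.

Vertex coverage: the bags together contain {1, 2, 3, 4, 5, 6}, the full vertex set. Edge coverage: each edge of G has both endpoints in at least one bag. Running intersection: for every vertex, the bags containing it form a connected subtree. All three properties hold, so this is a valid tree decomposition of width max|bag| − 1 = 3, and hence tw(G) ≤ 3.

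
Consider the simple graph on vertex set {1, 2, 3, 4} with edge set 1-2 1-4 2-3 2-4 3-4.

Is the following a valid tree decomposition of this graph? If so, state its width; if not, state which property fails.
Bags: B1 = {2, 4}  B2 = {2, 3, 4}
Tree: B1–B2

No — vertex 1 appears in no bag.

A tree decomposition must satisfy three properties: every vertex lies in some bag; for every edge, both endpoints lie together in some bag; and for every vertex, the bags containing it form a connected subtree. Here vertex 1 appears in no bag, so the decomposition is invalid.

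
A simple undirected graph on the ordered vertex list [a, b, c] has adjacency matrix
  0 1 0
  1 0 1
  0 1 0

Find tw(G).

A width-1 tree decomposition is:
Bags: B1 = {a, b}  B2 = {b, c}
Tree: B1–B2
The largest bag has 2 vertices, giving width 1; this decomposition certifies tw(G) ≤ 1. Since G has at least one edge (e.g. b–a), it is not an edgeless graph, so tw(G) ≥ 1. Hence tw(G) = 1 exactly.

1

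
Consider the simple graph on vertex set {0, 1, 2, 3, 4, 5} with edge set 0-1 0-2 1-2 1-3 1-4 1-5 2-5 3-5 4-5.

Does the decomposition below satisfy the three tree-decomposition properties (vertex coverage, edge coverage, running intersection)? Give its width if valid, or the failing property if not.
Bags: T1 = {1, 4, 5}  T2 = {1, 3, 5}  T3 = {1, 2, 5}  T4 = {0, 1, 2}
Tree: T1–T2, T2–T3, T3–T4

Yes; width 2.

Every vertex of G appears in some bag (union = {0, 1, 2, 3, 4, 5}); every edge is covered by a bag; and for each vertex v the set of bags containing v is connected in the bag tree. The decomposition is therefore valid. The largest bag has 3 vertices, so the width is 2.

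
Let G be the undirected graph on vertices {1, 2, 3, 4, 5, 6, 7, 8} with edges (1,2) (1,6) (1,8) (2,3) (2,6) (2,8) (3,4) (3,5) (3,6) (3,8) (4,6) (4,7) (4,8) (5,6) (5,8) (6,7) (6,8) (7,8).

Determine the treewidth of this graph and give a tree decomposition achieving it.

Each bag holds 4 vertices, so the decomposition has width 3, which upper-bounds the treewidth. On the other hand G contains the 4-clique {1, 2, 6, 8}. A clique must lie in a single bag of any decomposition, so no decomposition can have width below 3. Combining the bounds, tw(G) = 3.

Treewidth 3.
Bags: B1 = {3, 5, 6, 8}  B2 = {2, 3, 6, 8}  B3 = {3, 4, 6, 8}  B4 = {4, 6, 7, 8}  B5 = {1, 2, 6, 8}
Tree: B1–B2, B1–B3, B3–B4, B2–B5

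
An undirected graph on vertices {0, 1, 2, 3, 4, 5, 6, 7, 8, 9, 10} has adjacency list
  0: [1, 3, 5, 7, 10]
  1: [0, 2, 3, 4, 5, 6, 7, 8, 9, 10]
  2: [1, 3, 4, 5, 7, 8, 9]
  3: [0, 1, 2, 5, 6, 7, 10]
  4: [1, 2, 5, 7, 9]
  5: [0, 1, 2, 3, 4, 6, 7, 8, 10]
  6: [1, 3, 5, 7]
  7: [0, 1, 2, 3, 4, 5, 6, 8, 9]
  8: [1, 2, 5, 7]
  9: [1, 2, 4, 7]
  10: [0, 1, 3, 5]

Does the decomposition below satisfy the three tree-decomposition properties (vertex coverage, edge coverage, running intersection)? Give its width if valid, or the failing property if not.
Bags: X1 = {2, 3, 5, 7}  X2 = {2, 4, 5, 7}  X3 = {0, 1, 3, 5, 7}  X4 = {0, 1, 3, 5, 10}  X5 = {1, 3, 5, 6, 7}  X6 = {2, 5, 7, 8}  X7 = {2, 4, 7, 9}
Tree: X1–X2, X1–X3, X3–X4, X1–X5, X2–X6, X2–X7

A tree decomposition must satisfy three properties: every vertex lies in some bag; for every edge, both endpoints lie together in some bag; and for every vertex, the bags containing it form a connected subtree. Here edge (1,2) lies in no bag, so the decomposition is invalid.

No — edge (1,2) lies in no bag.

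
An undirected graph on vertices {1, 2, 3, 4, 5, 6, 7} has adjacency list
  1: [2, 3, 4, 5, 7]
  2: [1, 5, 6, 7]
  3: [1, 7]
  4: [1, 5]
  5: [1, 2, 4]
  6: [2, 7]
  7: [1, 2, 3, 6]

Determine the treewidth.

A width-2 tree decomposition is:
Bags: B1 = {1, 2, 5}  B2 = {1, 2, 7}  B3 = {1, 4, 5}  B4 = {2, 6, 7}  B5 = {1, 3, 7}
Tree: B1–B2, B1–B3, B2–B4, B2–B5
Every bag has size at most 3, so the width is 3 − 1 = 2 and tw(G) ≤ 2. Conversely, {1, 2, 5} is a clique of size 3, and the vertices of any clique must share a bag in every tree decomposition; so some bag has ≥ 3 vertices and tw(G) ≥ 2. Hence tw(G) = 2 exactly.

2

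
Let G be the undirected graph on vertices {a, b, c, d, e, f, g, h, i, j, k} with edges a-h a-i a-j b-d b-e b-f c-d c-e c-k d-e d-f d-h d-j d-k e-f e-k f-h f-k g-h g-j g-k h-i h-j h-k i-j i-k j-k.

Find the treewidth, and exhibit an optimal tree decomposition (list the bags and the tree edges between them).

Treewidth 3.
One such decomposition:
Bags: B1 = {a, h, i, j}  B2 = {h, i, j, k}  B3 = {d, h, j, k}  B4 = {d, f, h, k}  B5 = {d, e, f, k}  B6 = {b, d, e, f}  B7 = {g, h, j, k}  B8 = {c, d, e, k}
Tree: B1–B2, B2–B3, B3–B4, B4–B5, B5–B6, B3–B7, B5–B8

Each bag holds 4 vertices, so the decomposition has width 3, which upper-bounds the treewidth. Conversely, {a, h, i, j} is a clique of size 4, and the vertices of any clique must share a bag in every tree decomposition; so some bag has ≥ 4 vertices and tw(G) ≥ 3. Therefore the treewidth is 3.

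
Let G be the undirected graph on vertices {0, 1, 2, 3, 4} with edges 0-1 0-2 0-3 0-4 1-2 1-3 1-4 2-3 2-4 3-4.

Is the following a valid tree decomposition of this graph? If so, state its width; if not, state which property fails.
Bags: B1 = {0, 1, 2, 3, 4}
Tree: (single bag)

Vertex coverage: the bags together contain {0, 1, 2, 3, 4}, the full vertex set. Edge coverage: each edge of G has both endpoints in at least one bag. Running intersection: for every vertex, the bags containing it form a connected subtree. All three properties hold, so this is a valid tree decomposition of width max|bag| − 1 = 4, and hence tw(G) ≤ 4.

Yes; width 4.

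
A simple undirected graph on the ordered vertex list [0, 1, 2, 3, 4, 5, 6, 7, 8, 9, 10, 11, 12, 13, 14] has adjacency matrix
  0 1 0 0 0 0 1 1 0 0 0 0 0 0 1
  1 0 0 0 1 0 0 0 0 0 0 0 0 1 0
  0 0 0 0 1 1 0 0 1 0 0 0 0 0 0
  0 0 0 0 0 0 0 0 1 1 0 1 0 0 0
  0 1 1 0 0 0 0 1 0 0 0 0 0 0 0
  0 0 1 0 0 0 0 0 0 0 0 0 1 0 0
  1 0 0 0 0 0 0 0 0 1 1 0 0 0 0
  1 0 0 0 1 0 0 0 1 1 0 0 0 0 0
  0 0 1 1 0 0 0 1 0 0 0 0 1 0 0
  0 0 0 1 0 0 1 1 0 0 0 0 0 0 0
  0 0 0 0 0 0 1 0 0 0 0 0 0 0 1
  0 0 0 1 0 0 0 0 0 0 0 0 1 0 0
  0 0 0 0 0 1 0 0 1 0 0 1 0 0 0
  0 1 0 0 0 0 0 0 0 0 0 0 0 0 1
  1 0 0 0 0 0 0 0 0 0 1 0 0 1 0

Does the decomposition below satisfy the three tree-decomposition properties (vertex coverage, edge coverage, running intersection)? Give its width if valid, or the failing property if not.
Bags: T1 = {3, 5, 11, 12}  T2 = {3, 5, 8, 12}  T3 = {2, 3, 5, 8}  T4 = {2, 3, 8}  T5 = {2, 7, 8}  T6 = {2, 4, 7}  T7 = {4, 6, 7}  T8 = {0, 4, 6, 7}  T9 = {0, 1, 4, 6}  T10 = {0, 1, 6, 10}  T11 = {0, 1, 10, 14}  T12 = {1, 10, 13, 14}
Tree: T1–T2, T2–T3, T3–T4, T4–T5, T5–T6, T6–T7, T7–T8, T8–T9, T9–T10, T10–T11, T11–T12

A tree decomposition must satisfy three properties: every vertex lies in some bag; for every edge, both endpoints lie together in some bag; and for every vertex, the bags containing it form a connected subtree. Here vertex 9 appears in no bag, so the decomposition is invalid.

No — vertex 9 appears in no bag.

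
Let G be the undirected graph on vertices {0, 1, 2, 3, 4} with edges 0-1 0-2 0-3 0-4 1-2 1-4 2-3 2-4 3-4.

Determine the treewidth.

A width-3 tree decomposition is:
Bags: B1 = {0, 2, 3, 4}  B2 = {0, 1, 2, 4}
Tree: B1–B2
The largest bag has 4 vertices, giving width 3; this decomposition certifies tw(G) ≤ 3. Conversely, {0, 1, 2, 4} is a clique of size 4, and the vertices of any clique must share a bag in every tree decomposition; so some bag has ≥ 4 vertices and tw(G) ≥ 3. Hence tw(G) = 3 exactly.

3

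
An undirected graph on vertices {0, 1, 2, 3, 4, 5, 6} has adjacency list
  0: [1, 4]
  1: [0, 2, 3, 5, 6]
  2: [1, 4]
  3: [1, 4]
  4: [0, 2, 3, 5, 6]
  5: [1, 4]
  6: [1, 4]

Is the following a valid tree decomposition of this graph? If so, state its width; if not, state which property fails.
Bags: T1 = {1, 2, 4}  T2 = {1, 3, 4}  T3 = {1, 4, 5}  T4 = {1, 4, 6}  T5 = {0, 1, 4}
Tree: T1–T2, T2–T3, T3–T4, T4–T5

Every vertex of G appears in some bag (union = {0, 1, 2, 3, 4, 5, 6}); every edge is covered by a bag; and for each vertex v the set of bags containing v is connected in the bag tree. The decomposition is therefore valid. The largest bag has 3 vertices, so the width is 2.

Yes; width 2.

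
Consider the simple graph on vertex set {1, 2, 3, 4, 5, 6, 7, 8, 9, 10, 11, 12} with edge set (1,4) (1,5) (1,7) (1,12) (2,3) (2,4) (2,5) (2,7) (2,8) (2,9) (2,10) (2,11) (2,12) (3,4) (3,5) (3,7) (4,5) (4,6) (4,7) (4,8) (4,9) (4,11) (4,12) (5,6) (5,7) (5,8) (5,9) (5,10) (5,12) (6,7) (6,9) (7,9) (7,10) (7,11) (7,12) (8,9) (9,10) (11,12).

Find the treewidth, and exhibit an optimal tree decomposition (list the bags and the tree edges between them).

The largest bag has 5 vertices, giving width 4; this decomposition certifies tw(G) ≤ 4. Conversely, {2, 5, 7, 9, 10} is a clique of size 5, and the vertices of any clique must share a bag in every tree decomposition; so some bag has ≥ 5 vertices and tw(G) ≥ 4. Therefore the treewidth is 4.

Treewidth 4.
Bags: B1 = {1, 4, 5, 7, 12}  B2 = {2, 4, 5, 7, 12}  B3 = {2, 4, 5, 7, 9}  B4 = {4, 5, 6, 7, 9}  B5 = {2, 3, 4, 5, 7}  B6 = {2, 5, 7, 9, 10}  B7 = {2, 4, 5, 8, 9}  B8 = {2, 4, 7, 11, 12}
Tree: B1–B2, B2–B3, B3–B4, B2–B5, B3–B6, B3–B7, B2–B8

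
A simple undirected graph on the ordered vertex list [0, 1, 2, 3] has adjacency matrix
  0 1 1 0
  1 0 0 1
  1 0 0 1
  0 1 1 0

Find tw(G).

2

A width-2 tree decomposition is:
Bags: B1 = {0, 1, 3}  B2 = {0, 2, 3}
Tree: B1–B2
Each bag holds 3 vertices, so the decomposition has width 2, which upper-bounds the treewidth. Since 3–1–0–2–3 is a cycle in G, G is not acyclic. Forests are exactly the graphs of treewidth ≤ 1, so tw(G) ≥ 2. Therefore the treewidth is 2.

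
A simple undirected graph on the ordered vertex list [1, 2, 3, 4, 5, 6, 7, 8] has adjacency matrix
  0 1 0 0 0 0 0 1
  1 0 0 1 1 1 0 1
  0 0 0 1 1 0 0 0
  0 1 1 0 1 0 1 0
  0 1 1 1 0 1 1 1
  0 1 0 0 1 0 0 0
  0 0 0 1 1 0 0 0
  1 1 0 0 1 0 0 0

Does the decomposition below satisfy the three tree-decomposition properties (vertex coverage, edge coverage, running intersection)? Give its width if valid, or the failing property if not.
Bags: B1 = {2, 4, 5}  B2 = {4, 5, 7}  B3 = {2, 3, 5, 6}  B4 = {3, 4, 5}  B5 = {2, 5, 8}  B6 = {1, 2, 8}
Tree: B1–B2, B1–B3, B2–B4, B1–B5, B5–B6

No — bags containing vertex 3 are not connected in the tree.

A tree decomposition must satisfy three properties: every vertex lies in some bag; for every edge, both endpoints lie together in some bag; and for every vertex, the bags containing it form a connected subtree. Here bags containing vertex 3 are not connected in the tree, so the decomposition is invalid.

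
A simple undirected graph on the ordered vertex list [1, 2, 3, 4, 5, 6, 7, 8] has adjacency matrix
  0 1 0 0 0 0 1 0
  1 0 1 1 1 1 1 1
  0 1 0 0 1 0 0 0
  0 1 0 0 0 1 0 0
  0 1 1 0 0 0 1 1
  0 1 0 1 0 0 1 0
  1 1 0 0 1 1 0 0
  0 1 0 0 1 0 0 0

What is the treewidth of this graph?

A width-2 tree decomposition is:
Bags: B1 = {2, 3, 5}  B2 = {2, 5, 7}  B3 = {2, 5, 8}  B4 = {1, 2, 7}  B5 = {2, 6, 7}  B6 = {2, 4, 6}
Tree: B1–B2, B2–B3, B2–B4, B4–B5, B5–B6
The largest bag has 3 vertices, giving width 2; this decomposition certifies tw(G) ≤ 2. For the lower bound, the 3 vertices {1, 2, 7} are pairwise adjacent, and any tree decomposition puts a clique entirely inside one bag — forcing width ≥ 2. Therefore the treewidth is 2.

2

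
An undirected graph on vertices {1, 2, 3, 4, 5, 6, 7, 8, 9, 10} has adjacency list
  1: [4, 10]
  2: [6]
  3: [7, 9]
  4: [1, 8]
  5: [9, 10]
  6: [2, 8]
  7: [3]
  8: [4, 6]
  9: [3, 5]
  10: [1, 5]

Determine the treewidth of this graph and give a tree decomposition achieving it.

Treewidth 1.
One such decomposition:
Bags: B1 = {3, 7}  B2 = {3, 9}  B3 = {5, 9}  B4 = {5, 10}  B5 = {1, 10}  B6 = {1, 4}  B7 = {4, 8}  B8 = {6, 8}  B9 = {2, 6}
Tree: B1–B2, B2–B3, B3–B4, B4–B5, B5–B6, B6–B7, B7–B8, B8–B9

Every bag has size at most 2, so the width is 2 − 1 = 1 and tw(G) ≤ 1. Since G has at least one edge (e.g. 7–3), it is not an edgeless graph, so tw(G) ≥ 1. Hence tw(G) = 1 exactly.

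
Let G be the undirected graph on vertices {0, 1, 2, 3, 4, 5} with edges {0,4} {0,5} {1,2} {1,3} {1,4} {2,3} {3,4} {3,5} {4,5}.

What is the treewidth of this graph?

A width-2 tree decomposition is:
Bags: B1 = {3, 4, 5}  B2 = {1, 3, 4}  B3 = {0, 4, 5}  B4 = {1, 2, 3}
Tree: B1–B2, B1–B3, B2–B4
Each bag holds 3 vertices, so the decomposition has width 2, which upper-bounds the treewidth. On the other hand G contains the 3-clique {0, 4, 5}. A clique must lie in a single bag of any decomposition, so no decomposition can have width below 2. Combining the bounds, tw(G) = 2.

2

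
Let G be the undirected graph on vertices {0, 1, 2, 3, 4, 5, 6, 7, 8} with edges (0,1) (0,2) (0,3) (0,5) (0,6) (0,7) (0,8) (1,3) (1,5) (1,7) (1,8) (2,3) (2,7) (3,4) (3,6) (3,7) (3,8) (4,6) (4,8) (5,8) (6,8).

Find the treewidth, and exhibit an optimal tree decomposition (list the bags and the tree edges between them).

Every bag has size at most 4, so the width is 4 − 1 = 3 and tw(G) ≤ 3. Conversely, {0, 1, 3, 8} is a clique of size 4, and the vertices of any clique must share a bag in every tree decomposition; so some bag has ≥ 4 vertices and tw(G) ≥ 3. Combining the bounds, tw(G) = 3.

Treewidth 3.
One such decomposition:
Bags: B1 = {0, 1, 3, 8}  B2 = {0, 1, 3, 7}  B3 = {0, 3, 6, 8}  B4 = {0, 1, 5, 8}  B5 = {3, 4, 6, 8}  B6 = {0, 2, 3, 7}
Tree: B1–B2, B1–B3, B1–B4, B3–B5, B2–B6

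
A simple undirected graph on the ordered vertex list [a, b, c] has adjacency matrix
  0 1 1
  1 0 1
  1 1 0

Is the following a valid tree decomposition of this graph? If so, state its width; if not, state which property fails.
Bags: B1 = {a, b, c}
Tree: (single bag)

Yes; width 2.

Checking the three conditions: (i) the bags cover all of {a, b, c}; (ii) for each edge, some bag contains both endpoints; (iii) the bags containing any fixed vertex form a subtree. All hold, so the decomposition is valid with width 3 − 1 = 2.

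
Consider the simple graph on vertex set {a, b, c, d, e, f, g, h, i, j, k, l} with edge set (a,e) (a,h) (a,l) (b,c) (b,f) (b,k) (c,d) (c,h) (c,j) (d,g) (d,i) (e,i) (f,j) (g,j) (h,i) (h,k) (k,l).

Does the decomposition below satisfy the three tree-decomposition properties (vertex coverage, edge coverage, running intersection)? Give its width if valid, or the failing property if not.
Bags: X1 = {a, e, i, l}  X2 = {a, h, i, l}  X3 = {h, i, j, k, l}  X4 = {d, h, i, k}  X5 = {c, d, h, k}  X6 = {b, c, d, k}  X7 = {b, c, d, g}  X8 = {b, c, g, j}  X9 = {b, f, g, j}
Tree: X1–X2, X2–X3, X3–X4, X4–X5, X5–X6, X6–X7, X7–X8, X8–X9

No — bags containing vertex j are not connected in the tree.

A tree decomposition must satisfy three properties: every vertex lies in some bag; for every edge, both endpoints lie together in some bag; and for every vertex, the bags containing it form a connected subtree. Here bags containing vertex j are not connected in the tree, so the decomposition is invalid.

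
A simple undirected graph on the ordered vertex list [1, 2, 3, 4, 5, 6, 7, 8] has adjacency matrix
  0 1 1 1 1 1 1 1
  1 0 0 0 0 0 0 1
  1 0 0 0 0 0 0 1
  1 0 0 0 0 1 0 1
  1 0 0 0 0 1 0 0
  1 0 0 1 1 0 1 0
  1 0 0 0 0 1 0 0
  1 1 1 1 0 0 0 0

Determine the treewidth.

2

A width-2 tree decomposition is:
Bags: B1 = {1, 3, 8}  B2 = {1, 4, 8}  B3 = {1, 2, 8}  B4 = {1, 4, 6}  B5 = {1, 5, 6}  B6 = {1, 6, 7}
Tree: B1–B2, B1–B3, B2–B4, B4–B5, B5–B6
Every bag has size at most 3, so the width is 3 − 1 = 2 and tw(G) ≤ 2. Conversely, {1, 2, 8} is a clique of size 3, and the vertices of any clique must share a bag in every tree decomposition; so some bag has ≥ 3 vertices and tw(G) ≥ 2. Therefore the treewidth is 2.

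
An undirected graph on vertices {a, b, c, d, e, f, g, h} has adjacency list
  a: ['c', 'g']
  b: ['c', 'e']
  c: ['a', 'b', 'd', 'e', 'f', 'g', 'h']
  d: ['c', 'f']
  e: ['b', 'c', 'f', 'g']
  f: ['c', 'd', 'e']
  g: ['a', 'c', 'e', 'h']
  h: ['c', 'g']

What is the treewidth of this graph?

2

A width-2 tree decomposition is:
Bags: B1 = {a, c, g}  B2 = {c, e, g}  B3 = {c, e, f}  B4 = {c, d, f}  B5 = {b, c, e}  B6 = {c, g, h}
Tree: B1–B2, B2–B3, B3–B4, B2–B5, B1–B6
The largest bag has 3 vertices, giving width 2; this decomposition certifies tw(G) ≤ 2. Conversely, {c, d, f} is a clique of size 3, and the vertices of any clique must share a bag in every tree decomposition; so some bag has ≥ 3 vertices and tw(G) ≥ 2. Hence tw(G) = 2 exactly.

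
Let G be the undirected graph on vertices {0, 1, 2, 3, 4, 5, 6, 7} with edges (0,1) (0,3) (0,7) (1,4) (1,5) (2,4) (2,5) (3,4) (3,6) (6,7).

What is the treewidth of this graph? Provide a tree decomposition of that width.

Treewidth 2.
Bags: B1 = {1, 2, 5}  B2 = {1, 2, 4}  B3 = {0, 1, 4}  B4 = {0, 3, 4}  B5 = {0, 3, 7}  B6 = {3, 6, 7}
Tree: B1–B2, B2–B3, B3–B4, B4–B5, B5–B6

The largest bag has 3 vertices, giving width 2; this decomposition certifies tw(G) ≤ 2. For the lower bound, G contains the cycle 5–2–4–1–5, so G is not a forest; only forests have treewidth ≤ 1, hence tw(G) ≥ 2. The upper and lower bounds meet at 2, so that is the treewidth.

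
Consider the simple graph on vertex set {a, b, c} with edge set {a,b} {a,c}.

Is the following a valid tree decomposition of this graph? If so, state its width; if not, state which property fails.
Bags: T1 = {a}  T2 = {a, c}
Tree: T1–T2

No — vertex b appears in no bag.

A tree decomposition must satisfy three properties: every vertex lies in some bag; for every edge, both endpoints lie together in some bag; and for every vertex, the bags containing it form a connected subtree. Here vertex b appears in no bag, so the decomposition is invalid.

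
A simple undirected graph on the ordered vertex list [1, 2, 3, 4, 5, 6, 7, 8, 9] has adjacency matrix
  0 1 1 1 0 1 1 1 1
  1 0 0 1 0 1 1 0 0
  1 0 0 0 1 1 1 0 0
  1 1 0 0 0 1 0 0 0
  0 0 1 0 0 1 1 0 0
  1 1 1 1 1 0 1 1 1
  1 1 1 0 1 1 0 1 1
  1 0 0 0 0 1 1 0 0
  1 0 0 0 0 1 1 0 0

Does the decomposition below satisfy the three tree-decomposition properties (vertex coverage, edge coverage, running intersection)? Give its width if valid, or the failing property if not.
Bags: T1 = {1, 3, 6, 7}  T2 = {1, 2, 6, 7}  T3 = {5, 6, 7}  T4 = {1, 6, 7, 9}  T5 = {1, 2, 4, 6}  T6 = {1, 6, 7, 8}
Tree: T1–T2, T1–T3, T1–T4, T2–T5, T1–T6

No — edge (3,5) lies in no bag.

A tree decomposition must satisfy three properties: every vertex lies in some bag; for every edge, both endpoints lie together in some bag; and for every vertex, the bags containing it form a connected subtree. Here edge (3,5) lies in no bag, so the decomposition is invalid.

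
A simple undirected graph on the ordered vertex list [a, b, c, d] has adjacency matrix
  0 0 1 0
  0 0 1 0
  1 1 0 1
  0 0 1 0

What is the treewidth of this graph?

1

A width-1 tree decomposition is:
Bags: B1 = {b, c}  B2 = {c, d}  B3 = {a, c}
Tree: B1–B2, B2–B3
Every bag has size at most 2, so the width is 2 − 1 = 1 and tw(G) ≤ 1. Any graph with an edge has treewidth ≥ 1, and G has the edge c–b. Hence tw(G) = 1 exactly.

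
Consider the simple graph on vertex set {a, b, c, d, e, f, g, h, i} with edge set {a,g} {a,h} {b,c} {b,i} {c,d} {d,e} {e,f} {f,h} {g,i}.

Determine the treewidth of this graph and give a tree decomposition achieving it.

Each bag holds 3 vertices, so the decomposition has width 2, which upper-bounds the treewidth. For the lower bound, G contains the cycle e–f–h–a–g–i–b–c–d–e, so G is not a forest; only forests have treewidth ≤ 1, hence tw(G) ≥ 2. Therefore the treewidth is 2.

Treewidth 2.
One such decomposition:
Bags: B1 = {e, f, h}  B2 = {a, e, h}  B3 = {a, e, g}  B4 = {e, g, i}  B5 = {b, e, i}  B6 = {b, c, e}  B7 = {c, d, e}
Tree: B1–B2, B2–B3, B3–B4, B4–B5, B5–B6, B6–B7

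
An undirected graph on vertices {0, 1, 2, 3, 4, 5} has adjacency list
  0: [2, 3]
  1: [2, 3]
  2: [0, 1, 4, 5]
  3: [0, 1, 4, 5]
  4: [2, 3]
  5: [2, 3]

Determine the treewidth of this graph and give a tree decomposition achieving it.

Treewidth 2.
One optimal decomposition is:
Bags: B1 = {1, 2, 3}  B2 = {2, 3, 4}  B3 = {2, 3, 5}  B4 = {0, 2, 3}
Tree: B1–B2, B2–B3, B3–B4

Every bag has size at most 3, so the width is 3 − 1 = 2 and tw(G) ≤ 2. The edges 3–1–2–4–3 form a cycle, so G is not a tree and its treewidth is at least 2. Therefore the treewidth is 2.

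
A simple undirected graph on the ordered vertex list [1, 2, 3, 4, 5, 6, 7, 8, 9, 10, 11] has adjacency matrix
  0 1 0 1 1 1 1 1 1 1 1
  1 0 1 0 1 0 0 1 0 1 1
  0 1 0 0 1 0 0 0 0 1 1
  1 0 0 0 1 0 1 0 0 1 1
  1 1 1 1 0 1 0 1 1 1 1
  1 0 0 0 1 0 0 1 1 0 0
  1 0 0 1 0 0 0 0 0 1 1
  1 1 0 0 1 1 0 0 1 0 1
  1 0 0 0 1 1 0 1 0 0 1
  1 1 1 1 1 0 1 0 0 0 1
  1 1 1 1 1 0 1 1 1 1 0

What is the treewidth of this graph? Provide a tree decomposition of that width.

The largest bag has 5 vertices, giving width 4; this decomposition certifies tw(G) ≤ 4. Conversely, {1, 5, 8, 9, 11} is a clique of size 5, and the vertices of any clique must share a bag in every tree decomposition; so some bag has ≥ 5 vertices and tw(G) ≥ 4. The upper and lower bounds meet at 4, so that is the treewidth.

Treewidth 4.
Bags: B1 = {1, 2, 5, 10, 11}  B2 = {1, 2, 5, 8, 11}  B3 = {2, 3, 5, 10, 11}  B4 = {1, 4, 5, 10, 11}  B5 = {1, 5, 8, 9, 11}  B6 = {1, 4, 7, 10, 11}  B7 = {1, 5, 6, 8, 9}
Tree: B1–B2, B1–B3, B1–B4, B2–B5, B4–B6, B5–B7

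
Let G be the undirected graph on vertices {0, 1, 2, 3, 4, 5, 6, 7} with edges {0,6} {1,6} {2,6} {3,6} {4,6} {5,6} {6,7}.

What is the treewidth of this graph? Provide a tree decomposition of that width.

Each bag holds 2 vertices, so the decomposition has width 1, which upper-bounds the treewidth. Since G has at least one edge (e.g. 3–6), it is not an edgeless graph, so tw(G) ≥ 1. Combining the bounds, tw(G) = 1.

Treewidth 1.
One such decomposition:
Bags: B1 = {3, 6}  B2 = {0, 6}  B3 = {4, 6}  B4 = {2, 6}  B5 = {5, 6}  B6 = {1, 6}  B7 = {6, 7}
Tree: B1–B2, B2–B3, B3–B4, B2–B5, B1–B6, B5–B7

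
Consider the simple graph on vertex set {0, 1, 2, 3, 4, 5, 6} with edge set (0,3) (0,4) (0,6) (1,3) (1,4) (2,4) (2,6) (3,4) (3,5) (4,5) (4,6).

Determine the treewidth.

A width-2 tree decomposition is:
Bags: B1 = {0, 4, 6}  B2 = {0, 3, 4}  B3 = {2, 4, 6}  B4 = {1, 3, 4}  B5 = {3, 4, 5}
Tree: B1–B2, B1–B3, B2–B4, B4–B5
Each bag holds 3 vertices, so the decomposition has width 2, which upper-bounds the treewidth. Conversely, {2, 4, 6} is a clique of size 3, and the vertices of any clique must share a bag in every tree decomposition; so some bag has ≥ 3 vertices and tw(G) ≥ 2. Combining the bounds, tw(G) = 2.

2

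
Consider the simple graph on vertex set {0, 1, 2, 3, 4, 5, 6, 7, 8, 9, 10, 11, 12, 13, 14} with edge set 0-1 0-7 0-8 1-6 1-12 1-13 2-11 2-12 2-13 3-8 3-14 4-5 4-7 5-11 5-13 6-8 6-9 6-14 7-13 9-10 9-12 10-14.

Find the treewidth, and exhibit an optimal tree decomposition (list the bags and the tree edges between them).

Each bag holds 4 vertices, so the decomposition has width 3, which upper-bounds the treewidth. For the lower bound: the 4 vertex sets {3,10,14}, {8}, {6}, {0,1,9,12} are disjoint, each induces a connected subgraph, and every pair is joined by at least one edge of G. Contracting each set to a single vertex therefore yields K_{4} as a minor, and since treewidth is minor-monotone, tw(G) ≥ tw(K_{4}) = 3. Hence tw(G) = 3 exactly.

Treewidth 3.
Bags: B1 = {3, 8, 10, 14}  B2 = {6, 8, 10, 14}  B3 = {6, 8, 9, 10}  B4 = {0, 6, 8, 9}  B5 = {0, 1, 6, 9}  B6 = {0, 1, 9, 12}  B7 = {0, 1, 7, 12}  B8 = {1, 7, 12, 13}  B9 = {2, 7, 12, 13}  B10 = {2, 4, 7, 13}  B11 = {2, 4, 5, 13}  B12 = {2, 4, 5, 11}
Tree: B1–B2, B2–B3, B3–B4, B4–B5, B5–B6, B6–B7, B7–B8, B8–B9, B9–B10, B10–B11, B11–B12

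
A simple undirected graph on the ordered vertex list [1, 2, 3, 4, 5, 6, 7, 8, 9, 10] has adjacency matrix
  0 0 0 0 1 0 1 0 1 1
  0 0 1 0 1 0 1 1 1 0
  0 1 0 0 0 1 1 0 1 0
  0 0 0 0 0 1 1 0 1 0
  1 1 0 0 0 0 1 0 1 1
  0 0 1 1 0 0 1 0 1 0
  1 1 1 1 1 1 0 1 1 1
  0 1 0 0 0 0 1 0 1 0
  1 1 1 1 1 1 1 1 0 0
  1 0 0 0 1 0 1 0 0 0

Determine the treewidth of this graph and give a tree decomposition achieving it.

Treewidth 3.
Bags: B1 = {2, 5, 7, 9}  B2 = {2, 7, 8, 9}  B3 = {2, 3, 7, 9}  B4 = {1, 5, 7, 9}  B5 = {3, 6, 7, 9}  B6 = {1, 5, 7, 10}  B7 = {4, 6, 7, 9}
Tree: B1–B2, B2–B3, B1–B4, B3–B5, B4–B6, B5–B7

Every bag has size at most 4, so the width is 4 − 1 = 3 and tw(G) ≤ 3. Conversely, {1, 5, 7, 9} is a clique of size 4, and the vertices of any clique must share a bag in every tree decomposition; so some bag has ≥ 4 vertices and tw(G) ≥ 3. Combining the bounds, tw(G) = 3.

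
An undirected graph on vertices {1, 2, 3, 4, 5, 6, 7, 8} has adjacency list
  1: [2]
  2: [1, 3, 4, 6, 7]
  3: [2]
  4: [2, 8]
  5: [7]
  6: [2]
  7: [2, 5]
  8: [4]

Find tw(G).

1

A width-1 tree decomposition is:
Bags: B1 = {2, 4}  B2 = {2, 7}  B3 = {5, 7}  B4 = {2, 3}  B5 = {1, 2}  B6 = {2, 6}  B7 = {4, 8}
Tree: B1–B2, B2–B3, B2–B4, B2–B5, B5–B6, B1–B7
The largest bag has 2 vertices, giving width 1; this decomposition certifies tw(G) ≤ 1. Since G has at least one edge (e.g. 4–2), it is not an edgeless graph, so tw(G) ≥ 1. Hence tw(G) = 1 exactly.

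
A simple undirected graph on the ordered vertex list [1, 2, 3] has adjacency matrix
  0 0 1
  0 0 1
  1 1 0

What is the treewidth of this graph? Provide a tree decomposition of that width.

Treewidth 1.
Bags: B1 = {1, 3}  B2 = {2, 3}
Tree: B1–B2

Every bag has size at most 2, so the width is 2 − 1 = 1 and tw(G) ≤ 1. Any graph with an edge has treewidth ≥ 1, and G has the edge 1–3. Combining the bounds, tw(G) = 1.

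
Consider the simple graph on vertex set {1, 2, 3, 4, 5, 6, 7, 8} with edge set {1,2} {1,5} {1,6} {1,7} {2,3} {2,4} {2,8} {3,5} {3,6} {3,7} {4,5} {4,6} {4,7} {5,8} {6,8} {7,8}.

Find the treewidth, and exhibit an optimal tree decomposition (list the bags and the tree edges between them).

Treewidth 4.
One optimal decomposition is:
Bags: B1 = {2, 5, 6, 7, 8}  B2 = {2, 3, 5, 6, 7}  B3 = {1, 2, 5, 6, 7}  B4 = {2, 4, 5, 6, 7}
Tree: B1–B2, B2–B3, B3–B4

Each bag holds 5 vertices, so the decomposition has width 4, which upper-bounds the treewidth. For the lower bound: the 5 vertex sets {6,8}, {2,3}, {1,7}, {5}, {4} are disjoint, each induces a connected subgraph, and every pair is joined by at least one edge of G. Contracting each set to a single vertex therefore yields K_{5} as a minor, and since treewidth is minor-monotone, tw(G) ≥ tw(K_{5}) = 4. Therefore the treewidth is 4.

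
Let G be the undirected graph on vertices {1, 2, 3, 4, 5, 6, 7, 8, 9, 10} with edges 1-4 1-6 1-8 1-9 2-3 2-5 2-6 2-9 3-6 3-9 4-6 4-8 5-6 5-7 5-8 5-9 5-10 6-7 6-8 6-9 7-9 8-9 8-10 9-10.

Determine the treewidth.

3

A width-3 tree decomposition is:
Bags: B1 = {2, 5, 6, 9}  B2 = {5, 6, 8, 9}  B3 = {2, 3, 6, 9}  B4 = {1, 6, 8, 9}  B5 = {5, 8, 9, 10}  B6 = {5, 6, 7, 9}  B7 = {1, 4, 6, 8}
Tree: B1–B2, B1–B3, B2–B4, B2–B5, B2–B6, B4–B7
Each bag holds 4 vertices, so the decomposition has width 3, which upper-bounds the treewidth. For the lower bound, the 4 vertices {5, 8, 9, 10} are pairwise adjacent, and any tree decomposition puts a clique entirely inside one bag — forcing width ≥ 3. Therefore the treewidth is 3.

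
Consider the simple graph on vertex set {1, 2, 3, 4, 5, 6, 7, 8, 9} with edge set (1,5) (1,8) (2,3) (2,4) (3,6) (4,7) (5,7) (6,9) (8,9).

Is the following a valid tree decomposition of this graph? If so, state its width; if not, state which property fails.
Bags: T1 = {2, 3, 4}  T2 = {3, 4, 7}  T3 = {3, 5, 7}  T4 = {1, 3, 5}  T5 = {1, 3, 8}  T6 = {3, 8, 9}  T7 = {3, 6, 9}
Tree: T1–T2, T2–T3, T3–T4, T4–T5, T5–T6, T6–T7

Checking the three conditions: (i) the bags cover all of {1, 2, 3, 4, 5, 6, 7, 8, 9}; (ii) for each edge, some bag contains both endpoints; (iii) the bags containing any fixed vertex form a subtree. All hold, so the decomposition is valid with width 3 − 1 = 2.

Yes; width 2.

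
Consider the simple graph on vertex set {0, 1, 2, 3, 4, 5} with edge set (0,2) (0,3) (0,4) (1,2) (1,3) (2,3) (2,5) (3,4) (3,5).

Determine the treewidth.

A width-2 tree decomposition is:
Bags: B1 = {0, 3, 4}  B2 = {0, 2, 3}  B3 = {2, 3, 5}  B4 = {1, 2, 3}
Tree: B1–B2, B2–B3, B2–B4
Every bag has size at most 3, so the width is 3 − 1 = 2 and tw(G) ≤ 2. For the lower bound, the 3 vertices {0, 2, 3} are pairwise adjacent, and any tree decomposition puts a clique entirely inside one bag — forcing width ≥ 2. The upper and lower bounds meet at 2, so that is the treewidth.

2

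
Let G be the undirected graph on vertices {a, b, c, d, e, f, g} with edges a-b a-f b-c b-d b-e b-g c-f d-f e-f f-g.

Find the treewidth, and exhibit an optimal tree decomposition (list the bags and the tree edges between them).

Every bag has size at most 3, so the width is 3 − 1 = 2 and tw(G) ≤ 2. The edges b–g–f–d–b form a cycle, so G is not a tree and its treewidth is at least 2. Combining the bounds, tw(G) = 2.

Treewidth 2.
One optimal decomposition is:
Bags: B1 = {b, f, g}  B2 = {b, d, f}  B3 = {b, c, f}  B4 = {a, b, f}  B5 = {b, e, f}
Tree: B1–B2, B2–B3, B3–B4, B4–B5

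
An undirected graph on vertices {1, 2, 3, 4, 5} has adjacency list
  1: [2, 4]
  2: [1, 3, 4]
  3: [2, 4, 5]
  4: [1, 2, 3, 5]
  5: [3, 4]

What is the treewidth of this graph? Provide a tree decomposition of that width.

Every bag has size at most 3, so the width is 3 − 1 = 2 and tw(G) ≤ 2. On the other hand G contains the 3-clique {1, 2, 4}. A clique must lie in a single bag of any decomposition, so no decomposition can have width below 2. Therefore the treewidth is 2.

Treewidth 2.
One optimal decomposition is:
Bags: B1 = {2, 3, 4}  B2 = {1, 2, 4}  B3 = {3, 4, 5}
Tree: B1–B2, B1–B3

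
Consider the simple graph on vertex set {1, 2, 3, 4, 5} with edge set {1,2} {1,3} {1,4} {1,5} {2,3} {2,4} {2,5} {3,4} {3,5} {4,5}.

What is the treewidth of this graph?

4

A width-4 tree decomposition is:
Bags: B1 = {1, 2, 3, 4, 5}
Tree: (single bag)
A single bag containing all 5 vertices is trivially a valid decomposition of width 4. For the lower bound, the 5 vertices {1, 2, 3, 4, 5} are pairwise adjacent, and any tree decomposition puts a clique entirely inside one bag — forcing width ≥ 4. Hence tw(G) = 4 exactly.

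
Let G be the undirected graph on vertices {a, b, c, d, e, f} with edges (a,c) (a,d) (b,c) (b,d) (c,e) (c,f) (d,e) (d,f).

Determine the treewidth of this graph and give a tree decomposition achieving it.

Each bag holds 3 vertices, so the decomposition has width 2, which upper-bounds the treewidth. The edges d–a–c–f–d form a cycle, so G is not a tree and its treewidth is at least 2. Hence tw(G) = 2 exactly.

Treewidth 2.
One optimal decomposition is:
Bags: B1 = {a, c, d}  B2 = {c, d, f}  B3 = {c, d, e}  B4 = {b, c, d}
Tree: B1–B2, B2–B3, B3–B4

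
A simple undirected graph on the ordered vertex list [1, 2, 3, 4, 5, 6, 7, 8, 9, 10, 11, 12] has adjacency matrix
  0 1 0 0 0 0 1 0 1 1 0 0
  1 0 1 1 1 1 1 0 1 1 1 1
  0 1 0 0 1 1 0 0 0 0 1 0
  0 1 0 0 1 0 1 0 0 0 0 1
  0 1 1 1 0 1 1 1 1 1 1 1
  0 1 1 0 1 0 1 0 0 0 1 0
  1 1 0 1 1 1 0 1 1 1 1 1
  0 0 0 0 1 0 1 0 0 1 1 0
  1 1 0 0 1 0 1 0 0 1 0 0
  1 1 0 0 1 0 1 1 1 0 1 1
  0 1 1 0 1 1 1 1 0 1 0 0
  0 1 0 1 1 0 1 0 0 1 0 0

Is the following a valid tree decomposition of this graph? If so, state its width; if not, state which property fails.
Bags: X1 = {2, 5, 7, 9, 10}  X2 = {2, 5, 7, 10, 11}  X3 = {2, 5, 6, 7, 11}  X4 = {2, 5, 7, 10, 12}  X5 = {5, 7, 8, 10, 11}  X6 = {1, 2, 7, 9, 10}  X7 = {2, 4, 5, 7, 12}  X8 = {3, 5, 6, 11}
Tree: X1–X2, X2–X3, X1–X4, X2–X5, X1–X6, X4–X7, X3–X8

No — edge (2,3) lies in no bag.

A tree decomposition must satisfy three properties: every vertex lies in some bag; for every edge, both endpoints lie together in some bag; and for every vertex, the bags containing it form a connected subtree. Here edge (2,3) lies in no bag, so the decomposition is invalid.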